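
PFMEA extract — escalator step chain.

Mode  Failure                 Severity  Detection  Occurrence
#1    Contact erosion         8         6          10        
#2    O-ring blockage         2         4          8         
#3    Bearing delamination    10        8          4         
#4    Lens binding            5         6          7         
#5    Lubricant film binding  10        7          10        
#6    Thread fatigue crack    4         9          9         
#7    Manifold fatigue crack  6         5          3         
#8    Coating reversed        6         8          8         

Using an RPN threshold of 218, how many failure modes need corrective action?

5

RPN = Severity × Occurrence × Detection:
  #1: 8 × 10 × 6 = 480
  #2: 2 × 8 × 4 = 64
  #3: 10 × 4 × 8 = 320
  #4: 5 × 7 × 6 = 210
  #5: 10 × 10 × 7 = 700
  #6: 4 × 9 × 9 = 324
  #7: 6 × 3 × 5 = 90
  #8: 6 × 8 × 8 = 384
Modes with RPN ≥ 218: #1 (480), #3 (320), #5 (700), #6 (324), #8 (384) → 5.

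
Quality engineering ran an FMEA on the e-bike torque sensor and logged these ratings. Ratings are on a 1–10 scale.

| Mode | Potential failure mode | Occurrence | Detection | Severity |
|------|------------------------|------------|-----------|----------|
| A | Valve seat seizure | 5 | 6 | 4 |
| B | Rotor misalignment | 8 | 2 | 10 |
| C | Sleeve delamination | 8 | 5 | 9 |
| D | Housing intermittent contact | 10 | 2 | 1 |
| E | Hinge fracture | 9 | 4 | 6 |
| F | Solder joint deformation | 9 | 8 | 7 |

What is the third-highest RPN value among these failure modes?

RPN = Severity × Occurrence × Detection:
  A: 4 × 5 × 6 = 120
  B: 10 × 8 × 2 = 160
  C: 9 × 8 × 5 = 360
  D: 1 × 10 × 2 = 20
  E: 6 × 9 × 4 = 216
  F: 7 × 9 × 8 = 504
Sorted descending: 504, 360, 216, 160, 120, 20.
The third-highest RPN is 216 (E).

216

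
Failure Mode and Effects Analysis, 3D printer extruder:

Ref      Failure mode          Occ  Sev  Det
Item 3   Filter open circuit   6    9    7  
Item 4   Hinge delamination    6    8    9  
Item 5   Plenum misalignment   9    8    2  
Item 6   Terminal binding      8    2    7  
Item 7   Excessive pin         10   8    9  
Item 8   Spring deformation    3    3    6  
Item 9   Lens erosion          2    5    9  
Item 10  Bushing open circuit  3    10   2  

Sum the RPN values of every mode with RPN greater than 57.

1936

RPN = Severity × Occurrence × Detection:
  Item 3: 9 × 6 × 7 = 378
  Item 4: 8 × 6 × 9 = 432
  Item 5: 8 × 9 × 2 = 144
  Item 6: 2 × 8 × 7 = 112
  Item 7: 8 × 10 × 9 = 720
  Item 8: 3 × 3 × 6 = 54
  Item 9: 5 × 2 × 9 = 90
  Item 10: 10 × 3 × 2 = 60
RPN > 57: Item 3 (378), Item 4 (432), Item 5 (144), Item 6 (112), Item 7 (720), Item 9 (90), Item 10 (60).
Sum: 378 + 432 + 144 + 112 + 720 + 90 + 60 = 1936.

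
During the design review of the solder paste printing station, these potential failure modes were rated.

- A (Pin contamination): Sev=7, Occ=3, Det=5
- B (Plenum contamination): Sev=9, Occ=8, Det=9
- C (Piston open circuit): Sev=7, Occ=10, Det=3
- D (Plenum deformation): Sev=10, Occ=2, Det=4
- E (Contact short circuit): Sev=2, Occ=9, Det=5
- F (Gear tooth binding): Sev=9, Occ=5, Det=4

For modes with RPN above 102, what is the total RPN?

1143

RPN = Severity × Occurrence × Detection:
  A: 7 × 3 × 5 = 105
  B: 9 × 8 × 9 = 648
  C: 7 × 10 × 3 = 210
  D: 10 × 2 × 4 = 80
  E: 2 × 9 × 5 = 90
  F: 9 × 5 × 4 = 180
RPN > 102: A (105), B (648), C (210), F (180).
Sum: 105 + 648 + 210 + 180 = 1143.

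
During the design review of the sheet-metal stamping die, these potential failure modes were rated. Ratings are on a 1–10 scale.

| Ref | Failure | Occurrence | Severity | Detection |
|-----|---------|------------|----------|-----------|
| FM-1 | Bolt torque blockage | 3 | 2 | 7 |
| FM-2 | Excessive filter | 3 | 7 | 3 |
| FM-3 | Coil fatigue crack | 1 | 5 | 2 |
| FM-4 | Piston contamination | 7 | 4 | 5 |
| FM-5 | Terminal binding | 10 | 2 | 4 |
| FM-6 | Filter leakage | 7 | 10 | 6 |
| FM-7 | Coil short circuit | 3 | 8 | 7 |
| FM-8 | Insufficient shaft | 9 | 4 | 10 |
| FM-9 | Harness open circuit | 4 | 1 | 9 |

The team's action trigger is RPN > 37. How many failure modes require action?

RPN = Severity × Occurrence × Detection:
  FM-1: 2 × 3 × 7 = 42
  FM-2: 7 × 3 × 3 = 63
  FM-3: 5 × 1 × 2 = 10
  FM-4: 4 × 7 × 5 = 140
  FM-5: 2 × 10 × 4 = 80
  FM-6: 10 × 7 × 6 = 420
  FM-7: 8 × 3 × 7 = 168
  FM-8: 4 × 9 × 10 = 360
  FM-9: 1 × 4 × 9 = 36
Modes with RPN > 37: FM-1 (42), FM-2 (63), FM-4 (140), FM-5 (80), FM-6 (420), FM-7 (168), FM-8 (360) → 7.

7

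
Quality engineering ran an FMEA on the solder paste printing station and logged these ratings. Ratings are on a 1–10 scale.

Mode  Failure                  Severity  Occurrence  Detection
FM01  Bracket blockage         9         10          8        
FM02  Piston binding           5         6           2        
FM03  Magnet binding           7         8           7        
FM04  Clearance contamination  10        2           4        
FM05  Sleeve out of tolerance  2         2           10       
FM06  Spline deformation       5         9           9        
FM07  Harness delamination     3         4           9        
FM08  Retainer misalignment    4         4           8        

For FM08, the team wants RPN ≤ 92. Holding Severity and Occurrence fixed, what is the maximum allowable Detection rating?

FM08: S=4, O=4, D=8 → current RPN = 128.
Fixed product = 16. Need 16 × D ≤ 92, so D ≤ 92/16 = 5.75.
Maximum integer Detection rating = 5 (gives RPN 80; D=6 would give 96 > 92).

5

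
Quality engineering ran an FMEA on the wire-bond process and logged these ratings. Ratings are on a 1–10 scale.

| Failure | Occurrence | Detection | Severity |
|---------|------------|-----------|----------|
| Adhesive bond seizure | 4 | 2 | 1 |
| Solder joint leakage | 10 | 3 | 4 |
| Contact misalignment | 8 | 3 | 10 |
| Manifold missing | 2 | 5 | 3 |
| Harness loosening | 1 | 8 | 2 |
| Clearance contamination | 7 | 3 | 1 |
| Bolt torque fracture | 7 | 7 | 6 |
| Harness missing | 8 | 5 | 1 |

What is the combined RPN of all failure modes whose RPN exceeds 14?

RPN = Severity × Occurrence × Detection:
  Adhesive bond seizure: 1 × 4 × 2 = 8
  Solder joint leakage: 4 × 10 × 3 = 120
  Contact misalignment: 10 × 8 × 3 = 240
  Manifold missing: 3 × 2 × 5 = 30
  Harness loosening: 2 × 1 × 8 = 16
  Clearance contamination: 1 × 7 × 3 = 21
  Bolt torque fracture: 6 × 7 × 7 = 294
  Harness missing: 1 × 8 × 5 = 40
RPN > 14: Solder joint leakage (120), Contact misalignment (240), Manifold missing (30), Harness loosening (16), Clearance contamination (21), Bolt torque fracture (294), Harness missing (40).
Sum: 120 + 240 + 30 + 16 + 21 + 294 + 40 = 761.

761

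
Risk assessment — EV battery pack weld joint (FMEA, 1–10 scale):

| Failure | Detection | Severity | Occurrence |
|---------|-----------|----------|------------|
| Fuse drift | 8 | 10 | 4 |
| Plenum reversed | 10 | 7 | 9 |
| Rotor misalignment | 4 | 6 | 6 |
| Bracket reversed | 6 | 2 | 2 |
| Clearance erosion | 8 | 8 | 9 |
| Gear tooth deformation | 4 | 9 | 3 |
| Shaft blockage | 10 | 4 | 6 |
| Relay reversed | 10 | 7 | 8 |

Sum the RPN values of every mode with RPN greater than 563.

1206

RPN = Severity × Occurrence × Detection:
  Fuse drift: 10 × 4 × 8 = 320
  Plenum reversed: 7 × 9 × 10 = 630
  Rotor misalignment: 6 × 6 × 4 = 144
  Bracket reversed: 2 × 2 × 6 = 24
  Clearance erosion: 8 × 9 × 8 = 576
  Gear tooth deformation: 9 × 3 × 4 = 108
  Shaft blockage: 4 × 6 × 10 = 240
  Relay reversed: 7 × 8 × 10 = 560
RPN > 563: Plenum reversed (630), Clearance erosion (576).
Sum: 630 + 576 = 1206.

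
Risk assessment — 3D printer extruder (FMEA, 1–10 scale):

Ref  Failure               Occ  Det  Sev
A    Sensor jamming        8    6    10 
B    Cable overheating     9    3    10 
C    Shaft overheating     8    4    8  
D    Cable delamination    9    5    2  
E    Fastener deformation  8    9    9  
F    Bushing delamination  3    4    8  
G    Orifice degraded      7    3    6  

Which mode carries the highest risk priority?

RPN = Severity × Occurrence × Detection:
  A: 10 × 8 × 6 = 480
  B: 10 × 9 × 3 = 270
  C: 8 × 8 × 4 = 256
  D: 2 × 9 × 5 = 90
  E: 9 × 8 × 9 = 648
  F: 8 × 3 × 4 = 96
  G: 6 × 7 × 3 = 126
Highest RPN is 648 → E.

E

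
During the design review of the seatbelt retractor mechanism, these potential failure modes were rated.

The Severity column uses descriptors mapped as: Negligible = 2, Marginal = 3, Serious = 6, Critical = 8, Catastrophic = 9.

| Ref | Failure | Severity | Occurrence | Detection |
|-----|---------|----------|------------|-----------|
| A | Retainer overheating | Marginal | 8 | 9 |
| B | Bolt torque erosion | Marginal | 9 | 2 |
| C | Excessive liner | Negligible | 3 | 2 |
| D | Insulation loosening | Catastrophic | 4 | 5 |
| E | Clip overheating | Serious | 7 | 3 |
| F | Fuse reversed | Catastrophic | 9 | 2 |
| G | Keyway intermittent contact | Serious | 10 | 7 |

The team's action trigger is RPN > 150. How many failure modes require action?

4

RPN = Severity × Occurrence × Detection:
  A: 3 × 8 × 9 = 216
  B: 3 × 9 × 2 = 54
  C: 2 × 3 × 2 = 12
  D: 9 × 4 × 5 = 180
  E: 6 × 7 × 3 = 126
  F: 9 × 9 × 2 = 162
  G: 6 × 10 × 7 = 420
Modes with RPN > 150: A (216), D (180), F (162), G (420) → 4.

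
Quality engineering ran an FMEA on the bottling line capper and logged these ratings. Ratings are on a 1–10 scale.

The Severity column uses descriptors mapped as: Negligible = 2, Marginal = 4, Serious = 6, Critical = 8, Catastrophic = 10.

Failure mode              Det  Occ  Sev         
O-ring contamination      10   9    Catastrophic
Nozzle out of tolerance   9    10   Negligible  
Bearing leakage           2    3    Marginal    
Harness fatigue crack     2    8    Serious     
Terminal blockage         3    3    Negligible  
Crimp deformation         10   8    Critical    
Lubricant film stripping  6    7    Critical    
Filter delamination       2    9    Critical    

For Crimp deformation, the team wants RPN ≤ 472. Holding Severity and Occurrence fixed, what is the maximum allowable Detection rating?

7

Crimp deformation: S=8, O=8, D=10 → current RPN = 640.
Fixed product = 64. Need 64 × D ≤ 472, so D ≤ 472/64 = 7.38.
Maximum integer Detection rating = 7 (gives RPN 448; D=8 would give 512 > 472).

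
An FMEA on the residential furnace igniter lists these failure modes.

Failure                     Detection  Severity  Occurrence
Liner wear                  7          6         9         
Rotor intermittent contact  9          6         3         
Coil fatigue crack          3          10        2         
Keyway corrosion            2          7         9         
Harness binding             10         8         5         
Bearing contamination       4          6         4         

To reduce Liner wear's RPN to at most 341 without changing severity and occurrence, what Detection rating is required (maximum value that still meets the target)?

6

Liner wear: S=6, O=9, D=7 → current RPN = 378.
Fixed product = 54. Need 54 × D ≤ 341, so D ≤ 341/54 = 6.31.
Maximum integer Detection rating = 6 (gives RPN 324; D=7 would give 378 > 341).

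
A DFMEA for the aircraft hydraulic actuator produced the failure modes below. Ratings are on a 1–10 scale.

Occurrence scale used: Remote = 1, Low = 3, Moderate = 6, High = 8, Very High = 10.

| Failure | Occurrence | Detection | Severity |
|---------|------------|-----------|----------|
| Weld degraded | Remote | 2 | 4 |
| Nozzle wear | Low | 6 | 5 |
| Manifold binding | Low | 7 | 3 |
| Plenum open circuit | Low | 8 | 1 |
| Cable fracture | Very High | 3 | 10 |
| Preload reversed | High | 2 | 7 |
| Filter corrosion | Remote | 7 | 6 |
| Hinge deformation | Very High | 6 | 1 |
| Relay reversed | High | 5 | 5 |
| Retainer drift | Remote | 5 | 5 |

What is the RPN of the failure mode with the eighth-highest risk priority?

RPN = Severity × Occurrence × Detection:
  Weld degraded: 4 × 1 × 2 = 8
  Nozzle wear: 5 × 3 × 6 = 90
  Manifold binding: 3 × 3 × 7 = 63
  Plenum open circuit: 1 × 3 × 8 = 24
  Cable fracture: 10 × 10 × 3 = 300
  Preload reversed: 7 × 8 × 2 = 112
  Filter corrosion: 6 × 1 × 7 = 42
  Hinge deformation: 1 × 10 × 6 = 60
  Relay reversed: 5 × 8 × 5 = 200
  Retainer drift: 5 × 1 × 5 = 25
Sorted descending: 300, 200, 112, 90, 63, 60, 42, 25, 24, 8.
The eighth-highest RPN is 25 (Retainer drift).

25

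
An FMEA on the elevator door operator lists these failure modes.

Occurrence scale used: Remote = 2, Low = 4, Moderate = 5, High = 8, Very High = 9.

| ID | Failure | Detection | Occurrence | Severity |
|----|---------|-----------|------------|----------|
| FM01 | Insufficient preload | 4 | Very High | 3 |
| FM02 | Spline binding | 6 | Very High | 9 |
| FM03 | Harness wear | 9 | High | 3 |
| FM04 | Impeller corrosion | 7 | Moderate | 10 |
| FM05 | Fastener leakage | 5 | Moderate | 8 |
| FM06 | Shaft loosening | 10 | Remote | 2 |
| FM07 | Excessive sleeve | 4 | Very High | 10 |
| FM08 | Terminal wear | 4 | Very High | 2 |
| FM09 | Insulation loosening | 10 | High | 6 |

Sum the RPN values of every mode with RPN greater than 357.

1326

RPN = Severity × Occurrence × Detection:
  FM01: 3 × 9 × 4 = 108
  FM02: 9 × 9 × 6 = 486
  FM03: 3 × 8 × 9 = 216
  FM04: 10 × 5 × 7 = 350
  FM05: 8 × 5 × 5 = 200
  FM06: 2 × 2 × 10 = 40
  FM07: 10 × 9 × 4 = 360
  FM08: 2 × 9 × 4 = 72
  FM09: 6 × 8 × 10 = 480
RPN > 357: FM02 (486), FM07 (360), FM09 (480).
Sum: 486 + 360 + 480 = 1326.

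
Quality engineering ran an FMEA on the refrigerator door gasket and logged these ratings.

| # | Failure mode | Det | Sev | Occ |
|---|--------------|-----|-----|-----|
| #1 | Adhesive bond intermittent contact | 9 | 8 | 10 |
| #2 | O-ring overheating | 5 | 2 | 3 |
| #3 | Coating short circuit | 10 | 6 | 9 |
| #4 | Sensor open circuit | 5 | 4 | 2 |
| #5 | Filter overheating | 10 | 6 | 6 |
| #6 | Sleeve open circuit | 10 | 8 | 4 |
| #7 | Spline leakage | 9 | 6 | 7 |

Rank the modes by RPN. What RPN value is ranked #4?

RPN = Severity × Occurrence × Detection:
  #1: 8 × 10 × 9 = 720
  #2: 2 × 3 × 5 = 30
  #3: 6 × 9 × 10 = 540
  #4: 4 × 2 × 5 = 40
  #5: 6 × 6 × 10 = 360
  #6: 8 × 4 × 10 = 320
  #7: 6 × 7 × 9 = 378
Sorted descending: 720, 540, 378, 360, 320, 40, 30.
The fourth-highest RPN is 360 (#5).

360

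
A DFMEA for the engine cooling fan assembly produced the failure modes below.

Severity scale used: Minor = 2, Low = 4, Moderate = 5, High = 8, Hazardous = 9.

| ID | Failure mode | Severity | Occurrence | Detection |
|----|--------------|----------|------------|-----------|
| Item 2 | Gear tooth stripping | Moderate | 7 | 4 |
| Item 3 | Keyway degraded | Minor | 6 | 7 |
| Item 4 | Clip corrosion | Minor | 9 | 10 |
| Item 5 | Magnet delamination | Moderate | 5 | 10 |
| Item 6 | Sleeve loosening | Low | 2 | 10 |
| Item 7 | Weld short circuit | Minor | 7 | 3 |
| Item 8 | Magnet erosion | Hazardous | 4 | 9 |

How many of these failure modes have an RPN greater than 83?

5

RPN = Severity × Occurrence × Detection:
  Item 2: 5 × 7 × 4 = 140
  Item 3: 2 × 6 × 7 = 84
  Item 4: 2 × 9 × 10 = 180
  Item 5: 5 × 5 × 10 = 250
  Item 6: 4 × 2 × 10 = 80
  Item 7: 2 × 7 × 3 = 42
  Item 8: 9 × 4 × 9 = 324
Modes with RPN > 83: Item 2 (140), Item 3 (84), Item 4 (180), Item 5 (250), Item 8 (324) → 5.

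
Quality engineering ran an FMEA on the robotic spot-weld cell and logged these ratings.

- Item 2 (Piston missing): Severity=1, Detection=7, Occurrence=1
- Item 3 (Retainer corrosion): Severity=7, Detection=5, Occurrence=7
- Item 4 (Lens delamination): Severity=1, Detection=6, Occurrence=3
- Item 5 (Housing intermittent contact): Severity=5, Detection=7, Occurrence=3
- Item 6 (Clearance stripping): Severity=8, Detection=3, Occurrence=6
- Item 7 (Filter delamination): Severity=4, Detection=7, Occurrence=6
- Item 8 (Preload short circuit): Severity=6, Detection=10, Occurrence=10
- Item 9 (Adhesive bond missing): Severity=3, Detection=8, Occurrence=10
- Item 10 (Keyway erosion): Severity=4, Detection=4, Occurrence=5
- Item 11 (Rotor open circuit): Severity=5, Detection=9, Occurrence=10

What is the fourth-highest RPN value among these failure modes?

240

RPN = Severity × Occurrence × Detection:
  Item 2: 1 × 1 × 7 = 7
  Item 3: 7 × 7 × 5 = 245
  Item 4: 1 × 3 × 6 = 18
  Item 5: 5 × 3 × 7 = 105
  Item 6: 8 × 6 × 3 = 144
  Item 7: 4 × 6 × 7 = 168
  Item 8: 6 × 10 × 10 = 600
  Item 9: 3 × 10 × 8 = 240
  Item 10: 4 × 5 × 4 = 80
  Item 11: 5 × 10 × 9 = 450
Sorted descending: 600, 450, 245, 240, 168, 144, 105, 80, 18, 7.
The fourth-highest RPN is 240 (Item 9).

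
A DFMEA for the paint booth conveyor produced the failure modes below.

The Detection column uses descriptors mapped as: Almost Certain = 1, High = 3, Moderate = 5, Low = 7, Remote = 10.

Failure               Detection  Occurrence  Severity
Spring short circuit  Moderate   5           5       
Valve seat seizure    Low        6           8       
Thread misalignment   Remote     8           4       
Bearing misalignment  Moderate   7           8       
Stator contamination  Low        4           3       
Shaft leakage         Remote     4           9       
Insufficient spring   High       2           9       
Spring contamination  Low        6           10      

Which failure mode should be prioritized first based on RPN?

RPN = Severity × Occurrence × Detection:
  Spring short circuit: 5 × 5 × 5 = 125
  Valve seat seizure: 8 × 6 × 7 = 336
  Thread misalignment: 4 × 8 × 10 = 320
  Bearing misalignment: 8 × 7 × 5 = 280
  Stator contamination: 3 × 4 × 7 = 84
  Shaft leakage: 9 × 4 × 10 = 360
  Insufficient spring: 9 × 2 × 3 = 54
  Spring contamination: 10 × 6 × 7 = 420
Highest RPN is 420 → Spring contamination.

Spring contamination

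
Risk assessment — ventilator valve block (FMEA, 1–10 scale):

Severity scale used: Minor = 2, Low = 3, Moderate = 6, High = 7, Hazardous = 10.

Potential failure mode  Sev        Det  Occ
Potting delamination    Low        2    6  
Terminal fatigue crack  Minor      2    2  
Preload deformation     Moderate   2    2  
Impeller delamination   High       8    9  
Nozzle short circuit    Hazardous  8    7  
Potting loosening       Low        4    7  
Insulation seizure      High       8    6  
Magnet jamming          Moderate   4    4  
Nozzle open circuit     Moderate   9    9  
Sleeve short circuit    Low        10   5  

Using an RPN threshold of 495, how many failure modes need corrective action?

2

RPN = Severity × Occurrence × Detection:
  Potting delamination: 3 × 6 × 2 = 36
  Terminal fatigue crack: 2 × 2 × 2 = 8
  Preload deformation: 6 × 2 × 2 = 24
  Impeller delamination: 7 × 9 × 8 = 504
  Nozzle short circuit: 10 × 7 × 8 = 560
  Potting loosening: 3 × 7 × 4 = 84
  Insulation seizure: 7 × 6 × 8 = 336
  Magnet jamming: 6 × 4 × 4 = 96
  Nozzle open circuit: 6 × 9 × 9 = 486
  Sleeve short circuit: 3 × 5 × 10 = 150
Modes with RPN ≥ 495: Impeller delamination (504), Nozzle short circuit (560) → 2.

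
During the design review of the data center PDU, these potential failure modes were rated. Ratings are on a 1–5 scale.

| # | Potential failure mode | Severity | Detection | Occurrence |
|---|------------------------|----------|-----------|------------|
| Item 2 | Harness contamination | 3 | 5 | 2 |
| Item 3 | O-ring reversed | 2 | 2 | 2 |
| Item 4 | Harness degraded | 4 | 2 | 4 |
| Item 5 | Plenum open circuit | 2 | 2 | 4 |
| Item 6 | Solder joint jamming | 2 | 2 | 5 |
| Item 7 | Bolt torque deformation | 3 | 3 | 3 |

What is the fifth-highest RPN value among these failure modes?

RPN = Severity × Occurrence × Detection:
  Item 2: 3 × 2 × 5 = 30
  Item 3: 2 × 2 × 2 = 8
  Item 4: 4 × 4 × 2 = 32
  Item 5: 2 × 4 × 2 = 16
  Item 6: 2 × 5 × 2 = 20
  Item 7: 3 × 3 × 3 = 27
Sorted descending: 32, 30, 27, 20, 16, 8.
The fifth-highest RPN is 16 (Item 5).

16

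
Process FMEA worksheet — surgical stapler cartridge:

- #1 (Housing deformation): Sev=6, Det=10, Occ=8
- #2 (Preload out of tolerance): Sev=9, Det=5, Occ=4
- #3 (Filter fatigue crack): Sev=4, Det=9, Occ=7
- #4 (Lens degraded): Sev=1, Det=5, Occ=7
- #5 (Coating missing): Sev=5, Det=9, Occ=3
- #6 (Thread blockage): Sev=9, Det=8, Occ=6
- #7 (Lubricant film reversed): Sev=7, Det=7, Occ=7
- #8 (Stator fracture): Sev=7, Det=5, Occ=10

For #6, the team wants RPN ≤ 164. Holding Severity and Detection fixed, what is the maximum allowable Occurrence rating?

2

#6: S=9, O=6, D=8 → current RPN = 432.
Fixed product = 72. Need 72 × O ≤ 164, so O ≤ 164/72 = 2.28.
Maximum integer Occurrence rating = 2 (gives RPN 144; O=3 would give 216 > 164).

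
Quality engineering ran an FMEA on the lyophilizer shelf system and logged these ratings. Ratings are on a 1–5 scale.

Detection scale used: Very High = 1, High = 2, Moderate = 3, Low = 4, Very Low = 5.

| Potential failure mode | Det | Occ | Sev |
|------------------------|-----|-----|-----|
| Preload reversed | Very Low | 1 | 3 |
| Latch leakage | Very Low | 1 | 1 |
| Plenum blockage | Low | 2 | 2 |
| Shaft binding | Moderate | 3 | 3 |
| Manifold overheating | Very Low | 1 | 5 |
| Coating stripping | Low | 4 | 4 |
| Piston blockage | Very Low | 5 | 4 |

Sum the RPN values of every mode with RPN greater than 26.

191

RPN = Severity × Occurrence × Detection:
  Preload reversed: 3 × 1 × 5 = 15
  Latch leakage: 1 × 1 × 5 = 5
  Plenum blockage: 2 × 2 × 4 = 16
  Shaft binding: 3 × 3 × 3 = 27
  Manifold overheating: 5 × 1 × 5 = 25
  Coating stripping: 4 × 4 × 4 = 64
  Piston blockage: 4 × 5 × 5 = 100
RPN > 26: Shaft binding (27), Coating stripping (64), Piston blockage (100).
Sum: 27 + 64 + 100 = 191.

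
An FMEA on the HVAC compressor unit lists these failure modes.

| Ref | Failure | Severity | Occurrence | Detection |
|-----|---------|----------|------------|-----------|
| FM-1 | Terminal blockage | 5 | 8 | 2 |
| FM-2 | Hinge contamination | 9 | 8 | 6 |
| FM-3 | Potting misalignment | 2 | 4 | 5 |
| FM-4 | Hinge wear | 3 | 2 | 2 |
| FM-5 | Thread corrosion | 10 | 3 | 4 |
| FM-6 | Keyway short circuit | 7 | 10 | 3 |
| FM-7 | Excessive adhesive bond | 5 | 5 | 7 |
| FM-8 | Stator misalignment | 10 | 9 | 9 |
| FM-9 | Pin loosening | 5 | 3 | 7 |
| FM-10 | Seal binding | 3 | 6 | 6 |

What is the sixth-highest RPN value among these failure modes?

108

RPN = Severity × Occurrence × Detection:
  FM-1: 5 × 8 × 2 = 80
  FM-2: 9 × 8 × 6 = 432
  FM-3: 2 × 4 × 5 = 40
  FM-4: 3 × 2 × 2 = 12
  FM-5: 10 × 3 × 4 = 120
  FM-6: 7 × 10 × 3 = 210
  FM-7: 5 × 5 × 7 = 175
  FM-8: 10 × 9 × 9 = 810
  FM-9: 5 × 3 × 7 = 105
  FM-10: 3 × 6 × 6 = 108
Sorted descending: 810, 432, 210, 175, 120, 108, 105, 80, 40, 12.
The sixth-highest RPN is 108 (FM-10).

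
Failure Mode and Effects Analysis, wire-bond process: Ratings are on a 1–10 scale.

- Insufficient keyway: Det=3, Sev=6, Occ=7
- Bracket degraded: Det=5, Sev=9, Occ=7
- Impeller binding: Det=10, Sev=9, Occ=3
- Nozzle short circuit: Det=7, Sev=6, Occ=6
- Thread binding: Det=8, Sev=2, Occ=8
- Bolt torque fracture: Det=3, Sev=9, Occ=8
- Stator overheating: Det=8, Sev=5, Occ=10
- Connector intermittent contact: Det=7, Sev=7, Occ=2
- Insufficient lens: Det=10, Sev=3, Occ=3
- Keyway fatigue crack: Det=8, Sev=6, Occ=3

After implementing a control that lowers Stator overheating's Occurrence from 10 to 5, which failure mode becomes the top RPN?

RPN = Severity × Occurrence × Detection:
  Insufficient keyway: 6 × 7 × 3 = 126
  Bracket degraded: 9 × 7 × 5 = 315
  Impeller binding: 9 × 3 × 10 = 270
  Nozzle short circuit: 6 × 6 × 7 = 252
  Thread binding: 2 × 8 × 8 = 128
  Bolt torque fracture: 9 × 8 × 3 = 216
  Stator overheating: 5 × 10 × 8 = 400
  Connector intermittent contact: 7 × 2 × 7 = 98
  Insufficient lens: 3 × 3 × 10 = 90
  Keyway fatigue crack: 6 × 3 × 8 = 144
After action: Stator overheating → 5 × 5 × 8 = 200.
Revised RPNs: Bracket degraded=315, Impeller binding=270, Nozzle short circuit=252, Bolt torque fracture=216, Stator overheating=200, Keyway fatigue crack=144, Thread binding=128, Insufficient keyway=126, Connector intermittent contact=98, Insufficient lens=90.
Highest is now Bracket degraded (315).

Bracket degraded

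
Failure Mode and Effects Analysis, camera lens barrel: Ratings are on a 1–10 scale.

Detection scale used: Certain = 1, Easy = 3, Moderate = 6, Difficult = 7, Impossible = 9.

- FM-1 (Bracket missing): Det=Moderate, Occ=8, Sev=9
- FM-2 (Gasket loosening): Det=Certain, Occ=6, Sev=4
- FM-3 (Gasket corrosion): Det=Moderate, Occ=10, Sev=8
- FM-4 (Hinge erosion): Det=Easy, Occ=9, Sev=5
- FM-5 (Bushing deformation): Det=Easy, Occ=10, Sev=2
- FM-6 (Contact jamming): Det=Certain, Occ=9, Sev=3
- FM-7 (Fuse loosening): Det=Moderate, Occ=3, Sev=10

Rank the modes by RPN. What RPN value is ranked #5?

60

RPN = Severity × Occurrence × Detection:
  FM-1: 9 × 8 × 6 = 432
  FM-2: 4 × 6 × 1 = 24
  FM-3: 8 × 10 × 6 = 480
  FM-4: 5 × 9 × 3 = 135
  FM-5: 2 × 10 × 3 = 60
  FM-6: 3 × 9 × 1 = 27
  FM-7: 10 × 3 × 6 = 180
Sorted descending: 480, 432, 180, 135, 60, 27, 24.
The fifth-highest RPN is 60 (FM-5).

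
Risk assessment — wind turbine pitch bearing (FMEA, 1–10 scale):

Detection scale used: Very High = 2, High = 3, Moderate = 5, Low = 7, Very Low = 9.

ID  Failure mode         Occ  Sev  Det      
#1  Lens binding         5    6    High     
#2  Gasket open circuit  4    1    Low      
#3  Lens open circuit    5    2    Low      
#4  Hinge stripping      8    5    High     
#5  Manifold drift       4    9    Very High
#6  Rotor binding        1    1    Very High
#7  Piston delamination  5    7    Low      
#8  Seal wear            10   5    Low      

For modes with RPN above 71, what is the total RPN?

RPN = Severity × Occurrence × Detection:
  #1: 6 × 5 × 3 = 90
  #2: 1 × 4 × 7 = 28
  #3: 2 × 5 × 7 = 70
  #4: 5 × 8 × 3 = 120
  #5: 9 × 4 × 2 = 72
  #6: 1 × 1 × 2 = 2
  #7: 7 × 5 × 7 = 245
  #8: 5 × 10 × 7 = 350
RPN > 71: #1 (90), #4 (120), #5 (72), #7 (245), #8 (350).
Sum: 90 + 120 + 72 + 245 + 350 = 877.

877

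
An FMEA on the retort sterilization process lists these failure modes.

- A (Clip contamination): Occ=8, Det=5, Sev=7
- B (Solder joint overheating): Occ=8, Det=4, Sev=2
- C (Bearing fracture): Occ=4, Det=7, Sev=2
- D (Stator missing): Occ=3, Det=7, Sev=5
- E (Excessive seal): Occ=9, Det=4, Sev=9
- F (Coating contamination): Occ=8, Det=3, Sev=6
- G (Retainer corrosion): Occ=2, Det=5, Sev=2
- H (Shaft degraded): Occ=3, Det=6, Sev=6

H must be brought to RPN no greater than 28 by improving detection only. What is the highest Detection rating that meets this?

1

H: S=6, O=3, D=6 → current RPN = 108.
Fixed product = 18. Need 18 × D ≤ 28, so D ≤ 28/18 = 1.56.
Maximum integer Detection rating = 1 (gives RPN 18; D=2 would give 36 > 28).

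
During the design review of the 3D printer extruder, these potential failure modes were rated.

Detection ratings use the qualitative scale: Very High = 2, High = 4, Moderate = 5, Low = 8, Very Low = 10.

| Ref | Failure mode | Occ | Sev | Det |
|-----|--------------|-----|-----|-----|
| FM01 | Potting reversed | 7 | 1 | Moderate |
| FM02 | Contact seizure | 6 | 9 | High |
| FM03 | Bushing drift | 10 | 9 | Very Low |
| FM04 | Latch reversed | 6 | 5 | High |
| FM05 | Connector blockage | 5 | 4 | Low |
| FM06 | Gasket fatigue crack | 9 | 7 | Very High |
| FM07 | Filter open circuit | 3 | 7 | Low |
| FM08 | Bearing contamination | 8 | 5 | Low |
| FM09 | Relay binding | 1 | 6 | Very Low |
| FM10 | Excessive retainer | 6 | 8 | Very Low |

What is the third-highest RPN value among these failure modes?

320

RPN = Severity × Occurrence × Detection:
  FM01: 1 × 7 × 5 = 35
  FM02: 9 × 6 × 4 = 216
  FM03: 9 × 10 × 10 = 900
  FM04: 5 × 6 × 4 = 120
  FM05: 4 × 5 × 8 = 160
  FM06: 7 × 9 × 2 = 126
  FM07: 7 × 3 × 8 = 168
  FM08: 5 × 8 × 8 = 320
  FM09: 6 × 1 × 10 = 60
  FM10: 8 × 6 × 10 = 480
Sorted descending: 900, 480, 320, 216, 168, 160, 126, 120, 60, 35.
The third-highest RPN is 320 (FM08).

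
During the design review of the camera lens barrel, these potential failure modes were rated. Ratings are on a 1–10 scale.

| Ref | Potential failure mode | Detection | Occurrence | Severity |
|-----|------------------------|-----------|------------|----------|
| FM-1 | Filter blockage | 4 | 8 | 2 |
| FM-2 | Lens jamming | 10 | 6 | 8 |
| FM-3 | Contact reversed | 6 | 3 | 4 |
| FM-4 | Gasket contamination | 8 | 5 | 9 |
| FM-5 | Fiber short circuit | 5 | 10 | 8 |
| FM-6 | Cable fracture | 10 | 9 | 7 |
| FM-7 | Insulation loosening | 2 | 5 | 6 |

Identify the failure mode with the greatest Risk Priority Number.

RPN = Severity × Occurrence × Detection:
  FM-1: 2 × 8 × 4 = 64
  FM-2: 8 × 6 × 10 = 480
  FM-3: 4 × 3 × 6 = 72
  FM-4: 9 × 5 × 8 = 360
  FM-5: 8 × 10 × 5 = 400
  FM-6: 7 × 9 × 10 = 630
  FM-7: 6 × 5 × 2 = 60
Highest RPN is 630 → FM-6.

FM-6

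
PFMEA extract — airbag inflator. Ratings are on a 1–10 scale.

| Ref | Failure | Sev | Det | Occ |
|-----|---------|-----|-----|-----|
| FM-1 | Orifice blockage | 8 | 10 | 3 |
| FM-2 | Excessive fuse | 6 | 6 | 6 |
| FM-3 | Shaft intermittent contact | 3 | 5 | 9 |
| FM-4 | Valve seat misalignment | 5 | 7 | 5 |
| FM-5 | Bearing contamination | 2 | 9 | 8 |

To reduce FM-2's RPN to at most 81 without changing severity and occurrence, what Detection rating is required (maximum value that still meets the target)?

2

FM-2: S=6, O=6, D=6 → current RPN = 216.
Fixed product = 36. Need 36 × D ≤ 81, so D ≤ 81/36 = 2.25.
Maximum integer Detection rating = 2 (gives RPN 72; D=3 would give 108 > 81).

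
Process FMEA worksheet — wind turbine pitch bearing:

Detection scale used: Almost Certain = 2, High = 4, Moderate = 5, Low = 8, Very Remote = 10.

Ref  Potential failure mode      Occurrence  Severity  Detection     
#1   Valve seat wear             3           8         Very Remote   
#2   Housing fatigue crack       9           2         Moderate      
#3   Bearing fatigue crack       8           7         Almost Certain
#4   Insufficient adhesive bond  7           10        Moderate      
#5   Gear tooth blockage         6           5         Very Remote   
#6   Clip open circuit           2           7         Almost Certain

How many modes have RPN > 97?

4

RPN = Severity × Occurrence × Detection:
  #1: 8 × 3 × 10 = 240
  #2: 2 × 9 × 5 = 90
  #3: 7 × 8 × 2 = 112
  #4: 10 × 7 × 5 = 350
  #5: 5 × 6 × 10 = 300
  #6: 7 × 2 × 2 = 28
Modes with RPN > 97: #1 (240), #3 (112), #4 (350), #5 (300) → 4.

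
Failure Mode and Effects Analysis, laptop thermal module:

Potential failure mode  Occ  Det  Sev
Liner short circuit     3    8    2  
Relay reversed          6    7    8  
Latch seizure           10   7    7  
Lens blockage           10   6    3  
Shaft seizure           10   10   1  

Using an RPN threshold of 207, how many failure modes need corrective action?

2

RPN = Severity × Occurrence × Detection:
  Liner short circuit: 2 × 3 × 8 = 48
  Relay reversed: 8 × 6 × 7 = 336
  Latch seizure: 7 × 10 × 7 = 490
  Lens blockage: 3 × 10 × 6 = 180
  Shaft seizure: 1 × 10 × 10 = 100
Modes with RPN ≥ 207: Relay reversed (336), Latch seizure (490) → 2.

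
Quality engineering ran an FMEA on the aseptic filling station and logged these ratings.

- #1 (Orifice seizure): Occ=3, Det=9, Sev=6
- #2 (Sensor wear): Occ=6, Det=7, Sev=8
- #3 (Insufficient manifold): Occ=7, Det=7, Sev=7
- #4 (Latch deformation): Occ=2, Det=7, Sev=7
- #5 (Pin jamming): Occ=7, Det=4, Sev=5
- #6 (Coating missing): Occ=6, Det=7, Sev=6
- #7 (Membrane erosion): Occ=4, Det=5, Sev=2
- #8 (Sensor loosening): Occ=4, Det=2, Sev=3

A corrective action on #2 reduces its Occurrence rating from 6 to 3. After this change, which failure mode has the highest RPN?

RPN = Severity × Occurrence × Detection:
  #1: 6 × 3 × 9 = 162
  #2: 8 × 6 × 7 = 336
  #3: 7 × 7 × 7 = 343
  #4: 7 × 2 × 7 = 98
  #5: 5 × 7 × 4 = 140
  #6: 6 × 6 × 7 = 252
  #7: 2 × 4 × 5 = 40
  #8: 3 × 4 × 2 = 24
After action: #2 → 8 × 3 × 7 = 168.
Revised RPNs: #3=343, #6=252, #2=168, #1=162, #5=140, #4=98, #7=40, #8=24.
Highest is now #3 (343).

#3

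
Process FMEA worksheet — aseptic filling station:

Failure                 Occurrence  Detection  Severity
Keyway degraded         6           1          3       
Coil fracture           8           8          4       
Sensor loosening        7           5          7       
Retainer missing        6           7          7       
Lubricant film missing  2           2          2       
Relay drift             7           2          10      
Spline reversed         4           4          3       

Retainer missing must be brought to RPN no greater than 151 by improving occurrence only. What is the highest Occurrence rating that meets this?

Retainer missing: S=7, O=6, D=7 → current RPN = 294.
Fixed product = 49. Need 49 × O ≤ 151, so O ≤ 151/49 = 3.08.
Maximum integer Occurrence rating = 3 (gives RPN 147; O=4 would give 196 > 151).

3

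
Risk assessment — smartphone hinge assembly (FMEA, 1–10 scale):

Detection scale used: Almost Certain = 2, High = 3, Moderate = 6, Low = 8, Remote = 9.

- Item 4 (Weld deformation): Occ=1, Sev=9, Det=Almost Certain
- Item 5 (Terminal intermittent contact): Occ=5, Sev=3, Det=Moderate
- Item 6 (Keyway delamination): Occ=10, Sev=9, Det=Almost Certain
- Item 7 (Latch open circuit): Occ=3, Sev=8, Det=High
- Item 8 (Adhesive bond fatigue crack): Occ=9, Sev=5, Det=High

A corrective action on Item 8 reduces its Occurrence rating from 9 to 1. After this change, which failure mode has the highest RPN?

RPN = Severity × Occurrence × Detection:
  Item 4: 9 × 1 × 2 = 18
  Item 5: 3 × 5 × 6 = 90
  Item 6: 9 × 10 × 2 = 180
  Item 7: 8 × 3 × 3 = 72
  Item 8: 5 × 9 × 3 = 135
After action: Item 8 → 5 × 1 × 3 = 15.
Revised RPNs: Item 6=180, Item 5=90, Item 7=72, Item 4=18, Item 8=15.
Highest is now Item 6 (180).

Item 6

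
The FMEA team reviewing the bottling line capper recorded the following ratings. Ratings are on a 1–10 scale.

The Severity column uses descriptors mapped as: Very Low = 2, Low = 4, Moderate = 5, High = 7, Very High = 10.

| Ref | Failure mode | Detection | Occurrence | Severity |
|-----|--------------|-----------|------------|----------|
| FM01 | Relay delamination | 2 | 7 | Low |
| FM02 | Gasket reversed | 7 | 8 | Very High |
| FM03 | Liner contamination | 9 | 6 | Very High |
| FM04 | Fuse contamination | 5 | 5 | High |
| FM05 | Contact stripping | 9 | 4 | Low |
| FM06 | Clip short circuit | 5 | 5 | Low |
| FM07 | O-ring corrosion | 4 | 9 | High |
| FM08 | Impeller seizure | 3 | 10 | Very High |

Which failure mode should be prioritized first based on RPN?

RPN = Severity × Occurrence × Detection:
  FM01: 4 × 7 × 2 = 56
  FM02: 10 × 8 × 7 = 560
  FM03: 10 × 6 × 9 = 540
  FM04: 7 × 5 × 5 = 175
  FM05: 4 × 4 × 9 = 144
  FM06: 4 × 5 × 5 = 100
  FM07: 7 × 9 × 4 = 252
  FM08: 10 × 10 × 3 = 300
Highest RPN is 560 → FM02.

FM02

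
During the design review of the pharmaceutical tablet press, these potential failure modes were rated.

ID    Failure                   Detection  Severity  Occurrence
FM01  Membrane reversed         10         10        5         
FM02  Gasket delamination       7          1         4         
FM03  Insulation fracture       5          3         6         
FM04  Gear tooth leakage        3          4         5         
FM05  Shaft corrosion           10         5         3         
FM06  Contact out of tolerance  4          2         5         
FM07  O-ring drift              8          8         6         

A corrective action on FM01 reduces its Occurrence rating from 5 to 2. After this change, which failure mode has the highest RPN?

FM07

RPN = Severity × Occurrence × Detection:
  FM01: 10 × 5 × 10 = 500
  FM02: 1 × 4 × 7 = 28
  FM03: 3 × 6 × 5 = 90
  FM04: 4 × 5 × 3 = 60
  FM05: 5 × 3 × 10 = 150
  FM06: 2 × 5 × 4 = 40
  FM07: 8 × 6 × 8 = 384
After action: FM01 → 10 × 2 × 10 = 200.
Revised RPNs: FM07=384, FM01=200, FM05=150, FM03=90, FM04=60, FM06=40, FM02=28.
Highest is now FM07 (384).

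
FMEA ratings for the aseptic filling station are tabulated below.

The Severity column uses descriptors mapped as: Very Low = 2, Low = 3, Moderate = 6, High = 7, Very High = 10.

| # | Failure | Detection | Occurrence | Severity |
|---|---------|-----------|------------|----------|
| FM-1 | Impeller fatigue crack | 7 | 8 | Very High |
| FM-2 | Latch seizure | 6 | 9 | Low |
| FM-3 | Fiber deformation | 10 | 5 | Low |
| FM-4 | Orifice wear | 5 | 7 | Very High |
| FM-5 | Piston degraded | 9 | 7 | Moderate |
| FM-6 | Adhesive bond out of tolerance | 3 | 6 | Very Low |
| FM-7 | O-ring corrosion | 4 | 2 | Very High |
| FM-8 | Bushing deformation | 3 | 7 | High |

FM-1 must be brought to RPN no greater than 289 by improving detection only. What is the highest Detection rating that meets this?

FM-1: S=10, O=8, D=7 → current RPN = 560.
Fixed product = 80. Need 80 × D ≤ 289, so D ≤ 289/80 = 3.61.
Maximum integer Detection rating = 3 (gives RPN 240; D=4 would give 320 > 289).

3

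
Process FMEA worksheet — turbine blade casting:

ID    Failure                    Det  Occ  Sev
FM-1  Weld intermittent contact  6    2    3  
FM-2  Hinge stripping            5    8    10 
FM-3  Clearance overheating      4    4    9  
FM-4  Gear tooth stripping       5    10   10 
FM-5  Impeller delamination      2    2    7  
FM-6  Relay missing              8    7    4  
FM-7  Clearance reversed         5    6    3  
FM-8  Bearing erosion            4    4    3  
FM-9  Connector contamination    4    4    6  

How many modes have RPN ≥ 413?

1

RPN = Severity × Occurrence × Detection:
  FM-1: 3 × 2 × 6 = 36
  FM-2: 10 × 8 × 5 = 400
  FM-3: 9 × 4 × 4 = 144
  FM-4: 10 × 10 × 5 = 500
  FM-5: 7 × 2 × 2 = 28
  FM-6: 4 × 7 × 8 = 224
  FM-7: 3 × 6 × 5 = 90
  FM-8: 3 × 4 × 4 = 48
  FM-9: 6 × 4 × 4 = 96
Modes with RPN ≥ 413: FM-4 (500) → 1.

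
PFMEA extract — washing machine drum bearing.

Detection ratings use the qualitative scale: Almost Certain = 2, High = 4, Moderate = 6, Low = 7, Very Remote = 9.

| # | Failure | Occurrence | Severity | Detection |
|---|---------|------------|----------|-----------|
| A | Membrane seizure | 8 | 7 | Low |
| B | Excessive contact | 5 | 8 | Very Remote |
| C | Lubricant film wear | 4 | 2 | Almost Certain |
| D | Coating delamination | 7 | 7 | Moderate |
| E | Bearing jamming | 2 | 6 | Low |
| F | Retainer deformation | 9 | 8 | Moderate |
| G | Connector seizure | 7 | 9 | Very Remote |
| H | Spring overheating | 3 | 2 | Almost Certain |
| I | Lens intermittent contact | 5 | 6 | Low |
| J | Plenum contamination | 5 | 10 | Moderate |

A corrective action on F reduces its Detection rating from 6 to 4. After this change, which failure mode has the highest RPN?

G

RPN = Severity × Occurrence × Detection:
  A: 7 × 8 × 7 = 392
  B: 8 × 5 × 9 = 360
  C: 2 × 4 × 2 = 16
  D: 7 × 7 × 6 = 294
  E: 6 × 2 × 7 = 84
  F: 8 × 9 × 6 = 432
  G: 9 × 7 × 9 = 567
  H: 2 × 3 × 2 = 12
  I: 6 × 5 × 7 = 210
  J: 10 × 5 × 6 = 300
After action: F → 8 × 9 × 4 = 288.
Revised RPNs: G=567, A=392, B=360, J=300, D=294, F=288, I=210, E=84, C=16, H=12.
Highest is now G (567).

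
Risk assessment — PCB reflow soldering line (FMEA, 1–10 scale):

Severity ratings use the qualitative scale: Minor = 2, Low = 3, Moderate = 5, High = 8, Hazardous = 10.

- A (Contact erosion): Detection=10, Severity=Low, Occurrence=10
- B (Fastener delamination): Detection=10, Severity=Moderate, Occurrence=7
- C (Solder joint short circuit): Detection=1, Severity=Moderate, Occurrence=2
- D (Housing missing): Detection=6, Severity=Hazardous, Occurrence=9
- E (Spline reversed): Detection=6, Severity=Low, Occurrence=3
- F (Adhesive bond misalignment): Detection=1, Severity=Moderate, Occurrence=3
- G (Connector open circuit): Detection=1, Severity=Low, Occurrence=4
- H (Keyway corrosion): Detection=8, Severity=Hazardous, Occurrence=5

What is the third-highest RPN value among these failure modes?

RPN = Severity × Occurrence × Detection:
  A: 3 × 10 × 10 = 300
  B: 5 × 7 × 10 = 350
  C: 5 × 2 × 1 = 10
  D: 10 × 9 × 6 = 540
  E: 3 × 3 × 6 = 54
  F: 5 × 3 × 1 = 15
  G: 3 × 4 × 1 = 12
  H: 10 × 5 × 8 = 400
Sorted descending: 540, 400, 350, 300, 54, 15, 12, 10.
The third-highest RPN is 350 (B).

350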